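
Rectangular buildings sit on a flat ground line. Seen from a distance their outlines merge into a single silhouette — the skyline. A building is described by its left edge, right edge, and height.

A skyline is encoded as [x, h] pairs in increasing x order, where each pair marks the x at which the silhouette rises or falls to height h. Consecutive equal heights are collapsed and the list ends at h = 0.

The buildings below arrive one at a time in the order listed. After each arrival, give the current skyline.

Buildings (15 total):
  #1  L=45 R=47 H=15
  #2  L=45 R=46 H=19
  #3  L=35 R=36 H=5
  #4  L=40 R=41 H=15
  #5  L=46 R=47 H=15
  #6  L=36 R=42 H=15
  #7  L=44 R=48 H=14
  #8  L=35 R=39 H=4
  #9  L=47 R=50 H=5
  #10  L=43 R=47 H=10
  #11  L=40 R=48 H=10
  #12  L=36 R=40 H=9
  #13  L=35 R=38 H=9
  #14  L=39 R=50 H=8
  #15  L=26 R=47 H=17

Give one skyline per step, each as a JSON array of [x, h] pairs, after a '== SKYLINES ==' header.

== SKYLINES ==
[[45,15],[47,0]]
[[45,19],[46,15],[47,0]]
[[35,5],[36,0],[45,19],[46,15],[47,0]]
[[35,5],[36,0],[40,15],[41,0],[45,19],[46,15],[47,0]]
[[35,5],[36,0],[40,15],[41,0],[45,19],[46,15],[47,0]]
[[35,5],[36,15],[42,0],[45,19],[46,15],[47,0]]
[[35,5],[36,15],[42,0],[44,14],[45,19],[46,15],[47,14],[48,0]]
[[35,5],[36,15],[42,0],[44,14],[45,19],[46,15],[47,14],[48,0]]
[[35,5],[36,15],[42,0],[44,14],[45,19],[46,15],[47,14],[48,5],[50,0]]
[[35,5],[36,15],[42,0],[43,10],[44,14],[45,19],[46,15],[47,14],[48,5],[50,0]]
[[35,5],[36,15],[42,10],[44,14],[45,19],[46,15],[47,14],[48,5],[50,0]]
[[35,5],[36,15],[42,10],[44,14],[45,19],[46,15],[47,14],[48,5],[50,0]]
[[35,9],[36,15],[42,10],[44,14],[45,19],[46,15],[47,14],[48,5],[50,0]]
[[35,9],[36,15],[42,10],[44,14],[45,19],[46,15],[47,14],[48,8],[50,0]]
[[26,17],[45,19],[46,17],[47,14],[48,8],[50,0]]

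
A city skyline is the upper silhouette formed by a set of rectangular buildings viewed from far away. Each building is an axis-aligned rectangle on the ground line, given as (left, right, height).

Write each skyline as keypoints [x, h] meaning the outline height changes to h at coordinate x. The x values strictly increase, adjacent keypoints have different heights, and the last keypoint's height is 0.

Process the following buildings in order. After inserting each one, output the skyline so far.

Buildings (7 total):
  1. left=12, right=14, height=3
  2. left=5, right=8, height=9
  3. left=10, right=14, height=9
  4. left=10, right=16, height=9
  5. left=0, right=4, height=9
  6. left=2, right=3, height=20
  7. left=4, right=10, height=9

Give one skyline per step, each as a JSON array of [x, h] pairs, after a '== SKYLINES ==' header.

== SKYLINES ==
[[12,3],[14,0]]
[[5,9],[8,0],[12,3],[14,0]]
[[5,9],[8,0],[10,9],[14,0]]
[[5,9],[8,0],[10,9],[16,0]]
[[0,9],[4,0],[5,9],[8,0],[10,9],[16,0]]
[[0,9],[2,20],[3,9],[4,0],[5,9],[8,0],[10,9],[16,0]]
[[0,9],[2,20],[3,9],[16,0]]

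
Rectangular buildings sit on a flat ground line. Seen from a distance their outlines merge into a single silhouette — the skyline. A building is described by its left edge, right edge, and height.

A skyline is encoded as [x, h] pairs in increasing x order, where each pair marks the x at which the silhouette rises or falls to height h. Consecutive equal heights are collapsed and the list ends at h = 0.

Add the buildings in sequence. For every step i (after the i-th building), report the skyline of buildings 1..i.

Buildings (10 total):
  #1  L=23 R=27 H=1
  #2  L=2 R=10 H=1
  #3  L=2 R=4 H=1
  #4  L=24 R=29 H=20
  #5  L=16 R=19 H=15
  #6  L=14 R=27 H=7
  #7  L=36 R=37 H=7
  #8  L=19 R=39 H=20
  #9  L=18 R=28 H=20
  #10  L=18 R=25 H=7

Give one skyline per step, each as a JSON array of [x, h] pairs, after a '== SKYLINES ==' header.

== SKYLINES ==
[[23,1],[27,0]]
[[2,1],[10,0],[23,1],[27,0]]
[[2,1],[10,0],[23,1],[27,0]]
[[2,1],[10,0],[23,1],[24,20],[29,0]]
[[2,1],[10,0],[16,15],[19,0],[23,1],[24,20],[29,0]]
[[2,1],[10,0],[14,7],[16,15],[19,7],[24,20],[29,0]]
[[2,1],[10,0],[14,7],[16,15],[19,7],[24,20],[29,0],[36,7],[37,0]]
[[2,1],[10,0],[14,7],[16,15],[19,20],[39,0]]
[[2,1],[10,0],[14,7],[16,15],[18,20],[39,0]]
[[2,1],[10,0],[14,7],[16,15],[18,20],[39,0]]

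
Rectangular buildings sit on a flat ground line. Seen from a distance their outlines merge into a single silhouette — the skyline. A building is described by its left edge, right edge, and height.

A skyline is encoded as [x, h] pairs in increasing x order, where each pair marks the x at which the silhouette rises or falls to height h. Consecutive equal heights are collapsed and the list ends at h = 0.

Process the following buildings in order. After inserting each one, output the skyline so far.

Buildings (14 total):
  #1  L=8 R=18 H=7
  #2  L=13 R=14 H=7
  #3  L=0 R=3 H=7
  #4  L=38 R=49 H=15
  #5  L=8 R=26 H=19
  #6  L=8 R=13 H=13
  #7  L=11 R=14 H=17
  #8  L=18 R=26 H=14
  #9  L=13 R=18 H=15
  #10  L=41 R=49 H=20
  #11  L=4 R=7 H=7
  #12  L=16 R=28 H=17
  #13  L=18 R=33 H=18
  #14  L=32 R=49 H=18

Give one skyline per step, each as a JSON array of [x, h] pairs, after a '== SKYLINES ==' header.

== SKYLINES ==
[[8,7],[18,0]]
[[8,7],[18,0]]
[[0,7],[3,0],[8,7],[18,0]]
[[0,7],[3,0],[8,7],[18,0],[38,15],[49,0]]
[[0,7],[3,0],[8,19],[26,0],[38,15],[49,0]]
[[0,7],[3,0],[8,19],[26,0],[38,15],[49,0]]
[[0,7],[3,0],[8,19],[26,0],[38,15],[49,0]]
[[0,7],[3,0],[8,19],[26,0],[38,15],[49,0]]
[[0,7],[3,0],[8,19],[26,0],[38,15],[49,0]]
[[0,7],[3,0],[8,19],[26,0],[38,15],[41,20],[49,0]]
[[0,7],[3,0],[4,7],[7,0],[8,19],[26,0],[38,15],[41,20],[49,0]]
[[0,7],[3,0],[4,7],[7,0],[8,19],[26,17],[28,0],[38,15],[41,20],[49,0]]
[[0,7],[3,0],[4,7],[7,0],[8,19],[26,18],[33,0],[38,15],[41,20],[49,0]]
[[0,7],[3,0],[4,7],[7,0],[8,19],[26,18],[41,20],[49,0]]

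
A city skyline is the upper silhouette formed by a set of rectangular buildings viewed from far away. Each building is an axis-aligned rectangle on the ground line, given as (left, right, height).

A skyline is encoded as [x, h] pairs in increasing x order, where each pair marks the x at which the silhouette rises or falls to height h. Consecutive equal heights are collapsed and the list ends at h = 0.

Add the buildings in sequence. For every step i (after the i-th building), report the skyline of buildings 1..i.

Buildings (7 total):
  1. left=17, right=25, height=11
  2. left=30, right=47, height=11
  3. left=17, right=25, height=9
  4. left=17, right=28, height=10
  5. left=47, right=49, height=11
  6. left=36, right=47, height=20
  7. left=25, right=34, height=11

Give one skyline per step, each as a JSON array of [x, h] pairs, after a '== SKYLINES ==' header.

== SKYLINES ==
[[17,11],[25,0]]
[[17,11],[25,0],[30,11],[47,0]]
[[17,11],[25,0],[30,11],[47,0]]
[[17,11],[25,10],[28,0],[30,11],[47,0]]
[[17,11],[25,10],[28,0],[30,11],[49,0]]
[[17,11],[25,10],[28,0],[30,11],[36,20],[47,11],[49,0]]
[[17,11],[36,20],[47,11],[49,0]]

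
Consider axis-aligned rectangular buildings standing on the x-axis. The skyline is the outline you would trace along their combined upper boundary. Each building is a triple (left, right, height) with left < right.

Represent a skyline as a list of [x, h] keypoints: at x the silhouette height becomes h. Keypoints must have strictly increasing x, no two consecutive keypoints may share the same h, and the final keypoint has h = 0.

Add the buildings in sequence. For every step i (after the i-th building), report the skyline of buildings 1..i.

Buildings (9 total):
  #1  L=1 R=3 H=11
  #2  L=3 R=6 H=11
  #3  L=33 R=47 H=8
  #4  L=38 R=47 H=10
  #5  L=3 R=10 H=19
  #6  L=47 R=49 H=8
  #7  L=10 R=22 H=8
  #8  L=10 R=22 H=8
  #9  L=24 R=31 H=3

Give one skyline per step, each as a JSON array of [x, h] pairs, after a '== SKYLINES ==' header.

== SKYLINES ==
[[1,11],[3,0]]
[[1,11],[6,0]]
[[1,11],[6,0],[33,8],[47,0]]
[[1,11],[6,0],[33,8],[38,10],[47,0]]
[[1,11],[3,19],[10,0],[33,8],[38,10],[47,0]]
[[1,11],[3,19],[10,0],[33,8],[38,10],[47,8],[49,0]]
[[1,11],[3,19],[10,8],[22,0],[33,8],[38,10],[47,8],[49,0]]
[[1,11],[3,19],[10,8],[22,0],[33,8],[38,10],[47,8],[49,0]]
[[1,11],[3,19],[10,8],[22,0],[24,3],[31,0],[33,8],[38,10],[47,8],[49,0]]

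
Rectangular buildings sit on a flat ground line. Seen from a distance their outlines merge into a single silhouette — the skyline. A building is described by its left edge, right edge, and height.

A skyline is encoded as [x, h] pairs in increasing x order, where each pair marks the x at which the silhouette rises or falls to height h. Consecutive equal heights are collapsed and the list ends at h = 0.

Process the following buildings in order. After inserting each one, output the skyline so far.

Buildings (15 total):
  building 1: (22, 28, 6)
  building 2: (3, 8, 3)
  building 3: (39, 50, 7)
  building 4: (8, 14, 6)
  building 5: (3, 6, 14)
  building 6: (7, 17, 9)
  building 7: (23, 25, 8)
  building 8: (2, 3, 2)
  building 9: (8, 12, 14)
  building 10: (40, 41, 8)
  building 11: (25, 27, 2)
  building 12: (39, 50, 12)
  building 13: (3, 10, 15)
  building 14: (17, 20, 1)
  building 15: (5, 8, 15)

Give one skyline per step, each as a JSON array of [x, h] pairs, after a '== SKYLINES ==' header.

== SKYLINES ==
[[22,6],[28,0]]
[[3,3],[8,0],[22,6],[28,0]]
[[3,3],[8,0],[22,6],[28,0],[39,7],[50,0]]
[[3,3],[8,6],[14,0],[22,6],[28,0],[39,7],[50,0]]
[[3,14],[6,3],[8,6],[14,0],[22,6],[28,0],[39,7],[50,0]]
[[3,14],[6,3],[7,9],[17,0],[22,6],[28,0],[39,7],[50,0]]
[[3,14],[6,3],[7,9],[17,0],[22,6],[23,8],[25,6],[28,0],[39,7],[50,0]]
[[2,2],[3,14],[6,3],[7,9],[17,0],[22,6],[23,8],[25,6],[28,0],[39,7],[50,0]]
[[2,2],[3,14],[6,3],[7,9],[8,14],[12,9],[17,0],[22,6],[23,8],[25,6],[28,0],[39,7],[50,0]]
[[2,2],[3,14],[6,3],[7,9],[8,14],[12,9],[17,0],[22,6],[23,8],[25,6],[28,0],[39,7],[40,8],[41,7],[50,0]]
[[2,2],[3,14],[6,3],[7,9],[8,14],[12,9],[17,0],[22,6],[23,8],[25,6],[28,0],[39,7],[40,8],[41,7],[50,0]]
[[2,2],[3,14],[6,3],[7,9],[8,14],[12,9],[17,0],[22,6],[23,8],[25,6],[28,0],[39,12],[50,0]]
[[2,2],[3,15],[10,14],[12,9],[17,0],[22,6],[23,8],[25,6],[28,0],[39,12],[50,0]]
[[2,2],[3,15],[10,14],[12,9],[17,1],[20,0],[22,6],[23,8],[25,6],[28,0],[39,12],[50,0]]
[[2,2],[3,15],[10,14],[12,9],[17,1],[20,0],[22,6],[23,8],[25,6],[28,0],[39,12],[50,0]]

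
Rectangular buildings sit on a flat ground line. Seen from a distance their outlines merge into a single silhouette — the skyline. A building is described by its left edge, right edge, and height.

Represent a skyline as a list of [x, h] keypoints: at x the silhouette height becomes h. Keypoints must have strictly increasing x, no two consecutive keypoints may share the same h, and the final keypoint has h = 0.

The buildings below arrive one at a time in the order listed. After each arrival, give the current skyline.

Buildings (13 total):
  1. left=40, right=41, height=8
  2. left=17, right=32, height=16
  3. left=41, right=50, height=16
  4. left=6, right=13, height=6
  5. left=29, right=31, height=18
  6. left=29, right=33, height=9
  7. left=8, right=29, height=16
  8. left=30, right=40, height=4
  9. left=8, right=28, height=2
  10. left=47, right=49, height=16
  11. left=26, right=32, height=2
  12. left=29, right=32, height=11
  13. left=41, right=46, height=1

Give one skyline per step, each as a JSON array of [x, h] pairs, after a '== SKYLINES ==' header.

== SKYLINES ==
[[40,8],[41,0]]
[[17,16],[32,0],[40,8],[41,0]]
[[17,16],[32,0],[40,8],[41,16],[50,0]]
[[6,6],[13,0],[17,16],[32,0],[40,8],[41,16],[50,0]]
[[6,6],[13,0],[17,16],[29,18],[31,16],[32,0],[40,8],[41,16],[50,0]]
[[6,6],[13,0],[17,16],[29,18],[31,16],[32,9],[33,0],[40,8],[41,16],[50,0]]
[[6,6],[8,16],[29,18],[31,16],[32,9],[33,0],[40,8],[41,16],[50,0]]
[[6,6],[8,16],[29,18],[31,16],[32,9],[33,4],[40,8],[41,16],[50,0]]
[[6,6],[8,16],[29,18],[31,16],[32,9],[33,4],[40,8],[41,16],[50,0]]
[[6,6],[8,16],[29,18],[31,16],[32,9],[33,4],[40,8],[41,16],[50,0]]
[[6,6],[8,16],[29,18],[31,16],[32,9],[33,4],[40,8],[41,16],[50,0]]
[[6,6],[8,16],[29,18],[31,16],[32,9],[33,4],[40,8],[41,16],[50,0]]
[[6,6],[8,16],[29,18],[31,16],[32,9],[33,4],[40,8],[41,16],[50,0]]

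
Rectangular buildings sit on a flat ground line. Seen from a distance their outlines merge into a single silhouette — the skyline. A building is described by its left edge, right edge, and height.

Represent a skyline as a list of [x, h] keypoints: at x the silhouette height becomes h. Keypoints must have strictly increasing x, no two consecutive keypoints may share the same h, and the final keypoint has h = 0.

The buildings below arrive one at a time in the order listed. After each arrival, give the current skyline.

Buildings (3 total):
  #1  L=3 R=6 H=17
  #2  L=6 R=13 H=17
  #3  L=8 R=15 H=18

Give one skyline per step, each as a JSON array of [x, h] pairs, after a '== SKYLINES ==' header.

== SKYLINES ==
[[3,17],[6,0]]
[[3,17],[13,0]]
[[3,17],[8,18],[15,0]]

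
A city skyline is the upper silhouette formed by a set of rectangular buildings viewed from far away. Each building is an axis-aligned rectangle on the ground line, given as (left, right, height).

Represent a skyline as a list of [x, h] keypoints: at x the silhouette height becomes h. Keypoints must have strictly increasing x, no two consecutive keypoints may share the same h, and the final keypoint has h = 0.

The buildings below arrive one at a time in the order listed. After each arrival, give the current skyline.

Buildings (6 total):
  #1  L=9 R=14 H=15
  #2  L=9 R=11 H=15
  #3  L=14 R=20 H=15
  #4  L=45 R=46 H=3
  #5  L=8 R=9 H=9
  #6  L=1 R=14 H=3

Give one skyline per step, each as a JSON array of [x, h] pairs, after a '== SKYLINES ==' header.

== SKYLINES ==
[[9,15],[14,0]]
[[9,15],[14,0]]
[[9,15],[20,0]]
[[9,15],[20,0],[45,3],[46,0]]
[[8,9],[9,15],[20,0],[45,3],[46,0]]
[[1,3],[8,9],[9,15],[20,0],[45,3],[46,0]]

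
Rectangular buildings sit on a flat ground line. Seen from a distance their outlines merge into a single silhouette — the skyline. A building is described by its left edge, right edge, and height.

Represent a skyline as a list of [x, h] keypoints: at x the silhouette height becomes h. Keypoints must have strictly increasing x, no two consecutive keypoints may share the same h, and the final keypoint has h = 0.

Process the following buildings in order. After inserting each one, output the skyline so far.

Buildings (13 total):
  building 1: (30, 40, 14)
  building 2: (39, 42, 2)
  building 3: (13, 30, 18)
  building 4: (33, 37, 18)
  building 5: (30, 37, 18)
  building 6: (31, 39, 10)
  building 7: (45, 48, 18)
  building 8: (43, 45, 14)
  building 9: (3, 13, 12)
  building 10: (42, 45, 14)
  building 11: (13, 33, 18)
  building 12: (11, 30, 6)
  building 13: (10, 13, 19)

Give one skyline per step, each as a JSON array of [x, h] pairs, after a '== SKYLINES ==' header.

== SKYLINES ==
[[30,14],[40,0]]
[[30,14],[40,2],[42,0]]
[[13,18],[30,14],[40,2],[42,0]]
[[13,18],[30,14],[33,18],[37,14],[40,2],[42,0]]
[[13,18],[37,14],[40,2],[42,0]]
[[13,18],[37,14],[40,2],[42,0]]
[[13,18],[37,14],[40,2],[42,0],[45,18],[48,0]]
[[13,18],[37,14],[40,2],[42,0],[43,14],[45,18],[48,0]]
[[3,12],[13,18],[37,14],[40,2],[42,0],[43,14],[45,18],[48,0]]
[[3,12],[13,18],[37,14],[40,2],[42,14],[45,18],[48,0]]
[[3,12],[13,18],[37,14],[40,2],[42,14],[45,18],[48,0]]
[[3,12],[13,18],[37,14],[40,2],[42,14],[45,18],[48,0]]
[[3,12],[10,19],[13,18],[37,14],[40,2],[42,14],[45,18],[48,0]]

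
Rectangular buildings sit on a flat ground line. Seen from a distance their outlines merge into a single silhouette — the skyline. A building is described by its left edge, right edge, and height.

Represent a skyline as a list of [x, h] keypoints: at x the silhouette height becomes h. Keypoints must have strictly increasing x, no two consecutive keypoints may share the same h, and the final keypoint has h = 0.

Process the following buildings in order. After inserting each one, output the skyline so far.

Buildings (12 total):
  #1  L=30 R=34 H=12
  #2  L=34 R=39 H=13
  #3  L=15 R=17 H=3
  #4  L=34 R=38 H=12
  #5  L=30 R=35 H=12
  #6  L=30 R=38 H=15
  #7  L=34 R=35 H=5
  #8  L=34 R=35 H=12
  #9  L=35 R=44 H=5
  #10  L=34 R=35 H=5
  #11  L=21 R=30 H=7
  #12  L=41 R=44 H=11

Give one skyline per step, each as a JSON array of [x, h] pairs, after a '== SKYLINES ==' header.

== SKYLINES ==
[[30,12],[34,0]]
[[30,12],[34,13],[39,0]]
[[15,3],[17,0],[30,12],[34,13],[39,0]]
[[15,3],[17,0],[30,12],[34,13],[39,0]]
[[15,3],[17,0],[30,12],[34,13],[39,0]]
[[15,3],[17,0],[30,15],[38,13],[39,0]]
[[15,3],[17,0],[30,15],[38,13],[39,0]]
[[15,3],[17,0],[30,15],[38,13],[39,0]]
[[15,3],[17,0],[30,15],[38,13],[39,5],[44,0]]
[[15,3],[17,0],[30,15],[38,13],[39,5],[44,0]]
[[15,3],[17,0],[21,7],[30,15],[38,13],[39,5],[44,0]]
[[15,3],[17,0],[21,7],[30,15],[38,13],[39,5],[41,11],[44,0]]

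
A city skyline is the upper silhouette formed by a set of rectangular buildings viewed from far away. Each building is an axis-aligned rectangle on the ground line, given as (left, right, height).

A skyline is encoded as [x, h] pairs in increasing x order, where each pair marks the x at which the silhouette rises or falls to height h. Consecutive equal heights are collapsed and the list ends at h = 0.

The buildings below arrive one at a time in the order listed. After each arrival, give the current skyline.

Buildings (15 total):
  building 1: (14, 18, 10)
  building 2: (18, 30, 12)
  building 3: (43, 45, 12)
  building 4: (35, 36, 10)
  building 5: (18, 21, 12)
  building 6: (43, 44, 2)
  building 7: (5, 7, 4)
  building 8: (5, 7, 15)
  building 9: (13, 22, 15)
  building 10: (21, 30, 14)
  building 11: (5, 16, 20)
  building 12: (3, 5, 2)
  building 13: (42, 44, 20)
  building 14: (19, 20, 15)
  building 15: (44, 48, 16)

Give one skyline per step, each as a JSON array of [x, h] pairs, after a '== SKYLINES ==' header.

== SKYLINES ==
[[14,10],[18,0]]
[[14,10],[18,12],[30,0]]
[[14,10],[18,12],[30,0],[43,12],[45,0]]
[[14,10],[18,12],[30,0],[35,10],[36,0],[43,12],[45,0]]
[[14,10],[18,12],[30,0],[35,10],[36,0],[43,12],[45,0]]
[[14,10],[18,12],[30,0],[35,10],[36,0],[43,12],[45,0]]
[[5,4],[7,0],[14,10],[18,12],[30,0],[35,10],[36,0],[43,12],[45,0]]
[[5,15],[7,0],[14,10],[18,12],[30,0],[35,10],[36,0],[43,12],[45,0]]
[[5,15],[7,0],[13,15],[22,12],[30,0],[35,10],[36,0],[43,12],[45,0]]
[[5,15],[7,0],[13,15],[22,14],[30,0],[35,10],[36,0],[43,12],[45,0]]
[[5,20],[16,15],[22,14],[30,0],[35,10],[36,0],[43,12],[45,0]]
[[3,2],[5,20],[16,15],[22,14],[30,0],[35,10],[36,0],[43,12],[45,0]]
[[3,2],[5,20],[16,15],[22,14],[30,0],[35,10],[36,0],[42,20],[44,12],[45,0]]
[[3,2],[5,20],[16,15],[22,14],[30,0],[35,10],[36,0],[42,20],[44,12],[45,0]]
[[3,2],[5,20],[16,15],[22,14],[30,0],[35,10],[36,0],[42,20],[44,16],[48,0]]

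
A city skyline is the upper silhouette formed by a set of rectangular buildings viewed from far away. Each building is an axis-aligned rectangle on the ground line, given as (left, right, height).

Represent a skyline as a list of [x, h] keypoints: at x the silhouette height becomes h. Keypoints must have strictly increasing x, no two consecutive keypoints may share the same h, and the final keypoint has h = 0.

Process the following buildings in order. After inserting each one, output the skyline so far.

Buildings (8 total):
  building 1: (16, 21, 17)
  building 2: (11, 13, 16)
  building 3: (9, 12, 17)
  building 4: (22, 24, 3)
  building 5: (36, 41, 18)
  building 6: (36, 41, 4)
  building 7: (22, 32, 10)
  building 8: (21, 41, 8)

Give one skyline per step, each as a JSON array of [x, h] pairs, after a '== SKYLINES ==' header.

== SKYLINES ==
[[16,17],[21,0]]
[[11,16],[13,0],[16,17],[21,0]]
[[9,17],[12,16],[13,0],[16,17],[21,0]]
[[9,17],[12,16],[13,0],[16,17],[21,0],[22,3],[24,0]]
[[9,17],[12,16],[13,0],[16,17],[21,0],[22,3],[24,0],[36,18],[41,0]]
[[9,17],[12,16],[13,0],[16,17],[21,0],[22,3],[24,0],[36,18],[41,0]]
[[9,17],[12,16],[13,0],[16,17],[21,0],[22,10],[32,0],[36,18],[41,0]]
[[9,17],[12,16],[13,0],[16,17],[21,8],[22,10],[32,8],[36,18],[41,0]]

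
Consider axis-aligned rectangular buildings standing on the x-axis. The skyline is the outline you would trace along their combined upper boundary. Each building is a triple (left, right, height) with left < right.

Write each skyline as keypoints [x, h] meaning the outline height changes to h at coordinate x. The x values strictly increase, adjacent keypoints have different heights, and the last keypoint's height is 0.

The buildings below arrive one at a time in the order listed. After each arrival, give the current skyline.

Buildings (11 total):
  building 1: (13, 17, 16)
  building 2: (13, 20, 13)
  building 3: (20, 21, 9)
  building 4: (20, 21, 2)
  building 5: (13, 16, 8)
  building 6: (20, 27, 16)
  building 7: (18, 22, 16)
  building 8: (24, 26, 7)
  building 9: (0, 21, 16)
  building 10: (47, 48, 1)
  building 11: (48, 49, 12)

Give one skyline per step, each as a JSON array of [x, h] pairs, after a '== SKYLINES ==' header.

== SKYLINES ==
[[13,16],[17,0]]
[[13,16],[17,13],[20,0]]
[[13,16],[17,13],[20,9],[21,0]]
[[13,16],[17,13],[20,9],[21,0]]
[[13,16],[17,13],[20,9],[21,0]]
[[13,16],[17,13],[20,16],[27,0]]
[[13,16],[17,13],[18,16],[27,0]]
[[13,16],[17,13],[18,16],[27,0]]
[[0,16],[27,0]]
[[0,16],[27,0],[47,1],[48,0]]
[[0,16],[27,0],[47,1],[48,12],[49,0]]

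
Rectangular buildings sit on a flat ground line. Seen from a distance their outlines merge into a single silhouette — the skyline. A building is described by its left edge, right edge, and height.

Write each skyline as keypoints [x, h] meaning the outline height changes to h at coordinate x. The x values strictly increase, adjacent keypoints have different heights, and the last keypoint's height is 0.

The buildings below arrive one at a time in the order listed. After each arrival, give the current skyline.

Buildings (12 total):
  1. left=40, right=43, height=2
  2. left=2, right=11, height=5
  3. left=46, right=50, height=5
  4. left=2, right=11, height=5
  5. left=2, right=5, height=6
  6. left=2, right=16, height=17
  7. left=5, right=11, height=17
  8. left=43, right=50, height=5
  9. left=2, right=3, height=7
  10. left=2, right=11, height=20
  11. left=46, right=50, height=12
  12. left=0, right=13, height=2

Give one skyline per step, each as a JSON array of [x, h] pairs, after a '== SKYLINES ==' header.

== SKYLINES ==
[[40,2],[43,0]]
[[2,5],[11,0],[40,2],[43,0]]
[[2,5],[11,0],[40,2],[43,0],[46,5],[50,0]]
[[2,5],[11,0],[40,2],[43,0],[46,5],[50,0]]
[[2,6],[5,5],[11,0],[40,2],[43,0],[46,5],[50,0]]
[[2,17],[16,0],[40,2],[43,0],[46,5],[50,0]]
[[2,17],[16,0],[40,2],[43,0],[46,5],[50,0]]
[[2,17],[16,0],[40,2],[43,5],[50,0]]
[[2,17],[16,0],[40,2],[43,5],[50,0]]
[[2,20],[11,17],[16,0],[40,2],[43,5],[50,0]]
[[2,20],[11,17],[16,0],[40,2],[43,5],[46,12],[50,0]]
[[0,2],[2,20],[11,17],[16,0],[40,2],[43,5],[46,12],[50,0]]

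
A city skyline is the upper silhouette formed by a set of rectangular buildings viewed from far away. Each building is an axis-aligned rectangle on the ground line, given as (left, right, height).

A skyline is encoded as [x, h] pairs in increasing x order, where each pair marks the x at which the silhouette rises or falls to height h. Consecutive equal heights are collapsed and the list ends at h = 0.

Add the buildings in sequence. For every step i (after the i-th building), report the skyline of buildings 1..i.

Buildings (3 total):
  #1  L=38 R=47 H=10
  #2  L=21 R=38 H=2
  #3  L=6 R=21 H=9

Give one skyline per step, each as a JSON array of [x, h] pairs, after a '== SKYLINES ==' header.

== SKYLINES ==
[[38,10],[47,0]]
[[21,2],[38,10],[47,0]]
[[6,9],[21,2],[38,10],[47,0]]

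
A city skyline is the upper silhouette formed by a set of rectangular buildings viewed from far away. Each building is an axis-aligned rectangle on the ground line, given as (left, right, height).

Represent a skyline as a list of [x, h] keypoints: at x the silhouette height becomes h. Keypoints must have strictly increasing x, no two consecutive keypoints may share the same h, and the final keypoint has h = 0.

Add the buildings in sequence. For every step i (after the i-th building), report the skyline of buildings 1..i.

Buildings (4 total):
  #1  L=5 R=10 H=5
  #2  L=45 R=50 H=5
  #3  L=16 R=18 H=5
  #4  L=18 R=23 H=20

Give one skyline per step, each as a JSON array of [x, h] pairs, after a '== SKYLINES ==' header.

== SKYLINES ==
[[5,5],[10,0]]
[[5,5],[10,0],[45,5],[50,0]]
[[5,5],[10,0],[16,5],[18,0],[45,5],[50,0]]
[[5,5],[10,0],[16,5],[18,20],[23,0],[45,5],[50,0]]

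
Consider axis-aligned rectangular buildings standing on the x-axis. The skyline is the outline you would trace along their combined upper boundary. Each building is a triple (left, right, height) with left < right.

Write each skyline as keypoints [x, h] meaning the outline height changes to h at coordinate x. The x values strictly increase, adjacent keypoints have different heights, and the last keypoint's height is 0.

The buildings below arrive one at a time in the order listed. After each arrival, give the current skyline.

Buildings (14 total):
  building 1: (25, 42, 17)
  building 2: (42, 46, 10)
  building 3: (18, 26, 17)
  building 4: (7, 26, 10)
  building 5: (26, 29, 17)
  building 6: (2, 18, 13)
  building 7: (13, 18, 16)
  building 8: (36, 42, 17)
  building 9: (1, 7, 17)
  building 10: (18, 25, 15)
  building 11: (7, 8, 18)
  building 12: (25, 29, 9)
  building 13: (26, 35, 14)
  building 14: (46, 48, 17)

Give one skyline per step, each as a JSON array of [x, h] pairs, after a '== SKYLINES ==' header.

== SKYLINES ==
[[25,17],[42,0]]
[[25,17],[42,10],[46,0]]
[[18,17],[42,10],[46,0]]
[[7,10],[18,17],[42,10],[46,0]]
[[7,10],[18,17],[42,10],[46,0]]
[[2,13],[18,17],[42,10],[46,0]]
[[2,13],[13,16],[18,17],[42,10],[46,0]]
[[2,13],[13,16],[18,17],[42,10],[46,0]]
[[1,17],[7,13],[13,16],[18,17],[42,10],[46,0]]
[[1,17],[7,13],[13,16],[18,17],[42,10],[46,0]]
[[1,17],[7,18],[8,13],[13,16],[18,17],[42,10],[46,0]]
[[1,17],[7,18],[8,13],[13,16],[18,17],[42,10],[46,0]]
[[1,17],[7,18],[8,13],[13,16],[18,17],[42,10],[46,0]]
[[1,17],[7,18],[8,13],[13,16],[18,17],[42,10],[46,17],[48,0]]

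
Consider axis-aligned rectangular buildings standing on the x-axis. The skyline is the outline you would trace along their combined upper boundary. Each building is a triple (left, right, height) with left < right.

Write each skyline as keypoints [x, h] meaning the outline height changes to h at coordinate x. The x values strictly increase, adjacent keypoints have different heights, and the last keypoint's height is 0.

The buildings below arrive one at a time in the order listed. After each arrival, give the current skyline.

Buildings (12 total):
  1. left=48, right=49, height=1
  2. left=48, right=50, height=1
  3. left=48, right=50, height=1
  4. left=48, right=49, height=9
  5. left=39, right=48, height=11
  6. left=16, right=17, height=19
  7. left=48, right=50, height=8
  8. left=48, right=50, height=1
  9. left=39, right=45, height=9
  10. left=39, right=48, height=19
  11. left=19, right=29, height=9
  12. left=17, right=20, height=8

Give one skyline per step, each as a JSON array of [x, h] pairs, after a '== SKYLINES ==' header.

== SKYLINES ==
[[48,1],[49,0]]
[[48,1],[50,0]]
[[48,1],[50,0]]
[[48,9],[49,1],[50,0]]
[[39,11],[48,9],[49,1],[50,0]]
[[16,19],[17,0],[39,11],[48,9],[49,1],[50,0]]
[[16,19],[17,0],[39,11],[48,9],[49,8],[50,0]]
[[16,19],[17,0],[39,11],[48,9],[49,8],[50,0]]
[[16,19],[17,0],[39,11],[48,9],[49,8],[50,0]]
[[16,19],[17,0],[39,19],[48,9],[49,8],[50,0]]
[[16,19],[17,0],[19,9],[29,0],[39,19],[48,9],[49,8],[50,0]]
[[16,19],[17,8],[19,9],[29,0],[39,19],[48,9],[49,8],[50,0]]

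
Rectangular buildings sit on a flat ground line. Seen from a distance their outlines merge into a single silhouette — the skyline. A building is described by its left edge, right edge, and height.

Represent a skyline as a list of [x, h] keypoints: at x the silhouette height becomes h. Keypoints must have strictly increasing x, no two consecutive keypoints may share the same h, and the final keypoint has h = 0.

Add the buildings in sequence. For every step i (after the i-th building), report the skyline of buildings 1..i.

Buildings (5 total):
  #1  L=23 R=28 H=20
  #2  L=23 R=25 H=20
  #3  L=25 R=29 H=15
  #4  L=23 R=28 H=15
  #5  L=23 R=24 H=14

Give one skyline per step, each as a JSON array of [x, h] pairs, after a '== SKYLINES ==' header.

== SKYLINES ==
[[23,20],[28,0]]
[[23,20],[28,0]]
[[23,20],[28,15],[29,0]]
[[23,20],[28,15],[29,0]]
[[23,20],[28,15],[29,0]]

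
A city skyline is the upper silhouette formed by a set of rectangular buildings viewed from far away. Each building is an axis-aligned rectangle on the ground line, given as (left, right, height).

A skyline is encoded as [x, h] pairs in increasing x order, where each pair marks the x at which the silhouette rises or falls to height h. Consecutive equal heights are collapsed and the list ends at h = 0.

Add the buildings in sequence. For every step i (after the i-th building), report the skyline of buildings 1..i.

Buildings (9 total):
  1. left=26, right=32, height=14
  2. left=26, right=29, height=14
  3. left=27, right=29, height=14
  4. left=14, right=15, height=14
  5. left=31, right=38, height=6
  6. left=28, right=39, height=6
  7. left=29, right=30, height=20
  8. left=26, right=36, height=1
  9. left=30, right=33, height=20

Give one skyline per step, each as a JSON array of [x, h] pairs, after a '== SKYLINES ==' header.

== SKYLINES ==
[[26,14],[32,0]]
[[26,14],[32,0]]
[[26,14],[32,0]]
[[14,14],[15,0],[26,14],[32,0]]
[[14,14],[15,0],[26,14],[32,6],[38,0]]
[[14,14],[15,0],[26,14],[32,6],[39,0]]
[[14,14],[15,0],[26,14],[29,20],[30,14],[32,6],[39,0]]
[[14,14],[15,0],[26,14],[29,20],[30,14],[32,6],[39,0]]
[[14,14],[15,0],[26,14],[29,20],[33,6],[39,0]]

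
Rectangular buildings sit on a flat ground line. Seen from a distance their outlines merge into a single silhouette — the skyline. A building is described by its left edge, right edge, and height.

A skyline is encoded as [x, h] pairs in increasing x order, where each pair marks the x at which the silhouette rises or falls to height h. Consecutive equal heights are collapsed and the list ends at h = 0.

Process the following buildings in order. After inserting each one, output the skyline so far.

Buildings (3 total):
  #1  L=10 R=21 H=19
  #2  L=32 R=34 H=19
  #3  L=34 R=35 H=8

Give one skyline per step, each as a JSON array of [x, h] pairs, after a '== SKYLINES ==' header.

== SKYLINES ==
[[10,19],[21,0]]
[[10,19],[21,0],[32,19],[34,0]]
[[10,19],[21,0],[32,19],[34,8],[35,0]]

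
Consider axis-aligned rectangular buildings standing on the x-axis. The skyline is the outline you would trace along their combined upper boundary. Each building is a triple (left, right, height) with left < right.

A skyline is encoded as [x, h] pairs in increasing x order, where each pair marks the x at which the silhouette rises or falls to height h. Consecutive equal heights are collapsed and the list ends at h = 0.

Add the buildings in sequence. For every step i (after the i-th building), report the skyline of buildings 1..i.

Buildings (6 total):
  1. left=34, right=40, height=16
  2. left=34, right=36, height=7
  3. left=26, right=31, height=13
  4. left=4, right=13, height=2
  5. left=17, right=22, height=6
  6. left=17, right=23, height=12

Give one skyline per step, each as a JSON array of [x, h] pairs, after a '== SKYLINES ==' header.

== SKYLINES ==
[[34,16],[40,0]]
[[34,16],[40,0]]
[[26,13],[31,0],[34,16],[40,0]]
[[4,2],[13,0],[26,13],[31,0],[34,16],[40,0]]
[[4,2],[13,0],[17,6],[22,0],[26,13],[31,0],[34,16],[40,0]]
[[4,2],[13,0],[17,12],[23,0],[26,13],[31,0],[34,16],[40,0]]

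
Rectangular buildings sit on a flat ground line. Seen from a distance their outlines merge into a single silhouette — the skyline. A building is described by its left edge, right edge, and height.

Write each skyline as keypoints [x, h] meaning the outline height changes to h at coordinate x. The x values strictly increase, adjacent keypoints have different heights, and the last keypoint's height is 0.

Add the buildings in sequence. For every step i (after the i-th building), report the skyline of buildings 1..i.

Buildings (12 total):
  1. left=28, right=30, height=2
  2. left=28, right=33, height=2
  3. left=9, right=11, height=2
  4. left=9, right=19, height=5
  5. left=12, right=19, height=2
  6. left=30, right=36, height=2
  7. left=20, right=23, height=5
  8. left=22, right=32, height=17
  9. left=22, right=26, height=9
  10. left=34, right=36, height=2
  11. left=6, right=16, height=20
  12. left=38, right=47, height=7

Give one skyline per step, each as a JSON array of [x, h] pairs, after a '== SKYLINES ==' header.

== SKYLINES ==
[[28,2],[30,0]]
[[28,2],[33,0]]
[[9,2],[11,0],[28,2],[33,0]]
[[9,5],[19,0],[28,2],[33,0]]
[[9,5],[19,0],[28,2],[33,0]]
[[9,5],[19,0],[28,2],[36,0]]
[[9,5],[19,0],[20,5],[23,0],[28,2],[36,0]]
[[9,5],[19,0],[20,5],[22,17],[32,2],[36,0]]
[[9,5],[19,0],[20,5],[22,17],[32,2],[36,0]]
[[9,5],[19,0],[20,5],[22,17],[32,2],[36,0]]
[[6,20],[16,5],[19,0],[20,5],[22,17],[32,2],[36,0]]
[[6,20],[16,5],[19,0],[20,5],[22,17],[32,2],[36,0],[38,7],[47,0]]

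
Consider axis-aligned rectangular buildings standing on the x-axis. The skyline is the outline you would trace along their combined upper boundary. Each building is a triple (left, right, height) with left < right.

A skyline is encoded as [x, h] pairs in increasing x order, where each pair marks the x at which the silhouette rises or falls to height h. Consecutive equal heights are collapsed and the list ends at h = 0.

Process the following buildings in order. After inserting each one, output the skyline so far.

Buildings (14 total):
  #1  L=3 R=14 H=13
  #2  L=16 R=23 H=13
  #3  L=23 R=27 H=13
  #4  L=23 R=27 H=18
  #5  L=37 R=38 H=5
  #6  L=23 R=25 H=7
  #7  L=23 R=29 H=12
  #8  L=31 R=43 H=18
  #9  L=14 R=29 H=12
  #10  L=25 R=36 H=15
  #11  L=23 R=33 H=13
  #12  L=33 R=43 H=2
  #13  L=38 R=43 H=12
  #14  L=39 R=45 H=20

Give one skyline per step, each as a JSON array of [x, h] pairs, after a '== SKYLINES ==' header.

== SKYLINES ==
[[3,13],[14,0]]
[[3,13],[14,0],[16,13],[23,0]]
[[3,13],[14,0],[16,13],[27,0]]
[[3,13],[14,0],[16,13],[23,18],[27,0]]
[[3,13],[14,0],[16,13],[23,18],[27,0],[37,5],[38,0]]
[[3,13],[14,0],[16,13],[23,18],[27,0],[37,5],[38,0]]
[[3,13],[14,0],[16,13],[23,18],[27,12],[29,0],[37,5],[38,0]]
[[3,13],[14,0],[16,13],[23,18],[27,12],[29,0],[31,18],[43,0]]
[[3,13],[14,12],[16,13],[23,18],[27,12],[29,0],[31,18],[43,0]]
[[3,13],[14,12],[16,13],[23,18],[27,15],[31,18],[43,0]]
[[3,13],[14,12],[16,13],[23,18],[27,15],[31,18],[43,0]]
[[3,13],[14,12],[16,13],[23,18],[27,15],[31,18],[43,0]]
[[3,13],[14,12],[16,13],[23,18],[27,15],[31,18],[43,0]]
[[3,13],[14,12],[16,13],[23,18],[27,15],[31,18],[39,20],[45,0]]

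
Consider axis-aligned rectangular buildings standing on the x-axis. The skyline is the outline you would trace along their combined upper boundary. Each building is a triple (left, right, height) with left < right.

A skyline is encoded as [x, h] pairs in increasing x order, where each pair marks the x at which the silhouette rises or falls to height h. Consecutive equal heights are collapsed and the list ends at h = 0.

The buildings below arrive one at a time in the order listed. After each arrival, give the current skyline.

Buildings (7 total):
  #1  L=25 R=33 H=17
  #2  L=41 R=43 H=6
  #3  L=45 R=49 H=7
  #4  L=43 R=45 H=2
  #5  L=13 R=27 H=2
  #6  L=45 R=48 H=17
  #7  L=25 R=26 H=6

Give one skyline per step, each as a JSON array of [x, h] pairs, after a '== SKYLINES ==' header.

== SKYLINES ==
[[25,17],[33,0]]
[[25,17],[33,0],[41,6],[43,0]]
[[25,17],[33,0],[41,6],[43,0],[45,7],[49,0]]
[[25,17],[33,0],[41,6],[43,2],[45,7],[49,0]]
[[13,2],[25,17],[33,0],[41,6],[43,2],[45,7],[49,0]]
[[13,2],[25,17],[33,0],[41,6],[43,2],[45,17],[48,7],[49,0]]
[[13,2],[25,17],[33,0],[41,6],[43,2],[45,17],[48,7],[49,0]]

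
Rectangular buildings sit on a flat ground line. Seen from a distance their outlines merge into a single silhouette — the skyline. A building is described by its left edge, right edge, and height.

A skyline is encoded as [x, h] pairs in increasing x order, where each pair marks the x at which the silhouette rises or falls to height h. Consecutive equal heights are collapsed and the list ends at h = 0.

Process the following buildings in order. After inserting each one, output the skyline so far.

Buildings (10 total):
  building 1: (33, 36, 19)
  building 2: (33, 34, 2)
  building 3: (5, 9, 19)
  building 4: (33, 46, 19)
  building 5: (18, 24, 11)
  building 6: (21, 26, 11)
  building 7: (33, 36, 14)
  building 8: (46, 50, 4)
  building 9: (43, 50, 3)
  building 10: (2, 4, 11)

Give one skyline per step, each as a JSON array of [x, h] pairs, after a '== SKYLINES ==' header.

== SKYLINES ==
[[33,19],[36,0]]
[[33,19],[36,0]]
[[5,19],[9,0],[33,19],[36,0]]
[[5,19],[9,0],[33,19],[46,0]]
[[5,19],[9,0],[18,11],[24,0],[33,19],[46,0]]
[[5,19],[9,0],[18,11],[26,0],[33,19],[46,0]]
[[5,19],[9,0],[18,11],[26,0],[33,19],[46,0]]
[[5,19],[9,0],[18,11],[26,0],[33,19],[46,4],[50,0]]
[[5,19],[9,0],[18,11],[26,0],[33,19],[46,4],[50,0]]
[[2,11],[4,0],[5,19],[9,0],[18,11],[26,0],[33,19],[46,4],[50,0]]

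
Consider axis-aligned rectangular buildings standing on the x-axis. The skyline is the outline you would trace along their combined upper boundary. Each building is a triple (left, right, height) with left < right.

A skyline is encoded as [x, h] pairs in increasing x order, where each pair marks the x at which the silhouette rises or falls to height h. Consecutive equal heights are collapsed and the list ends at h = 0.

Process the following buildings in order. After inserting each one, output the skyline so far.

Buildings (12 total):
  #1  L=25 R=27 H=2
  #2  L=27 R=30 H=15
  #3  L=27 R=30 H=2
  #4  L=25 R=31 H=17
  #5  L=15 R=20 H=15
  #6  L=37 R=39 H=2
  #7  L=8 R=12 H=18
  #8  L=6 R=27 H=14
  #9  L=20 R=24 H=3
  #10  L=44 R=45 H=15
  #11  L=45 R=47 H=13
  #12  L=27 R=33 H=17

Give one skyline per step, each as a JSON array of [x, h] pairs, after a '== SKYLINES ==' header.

== SKYLINES ==
[[25,2],[27,0]]
[[25,2],[27,15],[30,0]]
[[25,2],[27,15],[30,0]]
[[25,17],[31,0]]
[[15,15],[20,0],[25,17],[31,0]]
[[15,15],[20,0],[25,17],[31,0],[37,2],[39,0]]
[[8,18],[12,0],[15,15],[20,0],[25,17],[31,0],[37,2],[39,0]]
[[6,14],[8,18],[12,14],[15,15],[20,14],[25,17],[31,0],[37,2],[39,0]]
[[6,14],[8,18],[12,14],[15,15],[20,14],[25,17],[31,0],[37,2],[39,0]]
[[6,14],[8,18],[12,14],[15,15],[20,14],[25,17],[31,0],[37,2],[39,0],[44,15],[45,0]]
[[6,14],[8,18],[12,14],[15,15],[20,14],[25,17],[31,0],[37,2],[39,0],[44,15],[45,13],[47,0]]
[[6,14],[8,18],[12,14],[15,15],[20,14],[25,17],[33,0],[37,2],[39,0],[44,15],[45,13],[47,0]]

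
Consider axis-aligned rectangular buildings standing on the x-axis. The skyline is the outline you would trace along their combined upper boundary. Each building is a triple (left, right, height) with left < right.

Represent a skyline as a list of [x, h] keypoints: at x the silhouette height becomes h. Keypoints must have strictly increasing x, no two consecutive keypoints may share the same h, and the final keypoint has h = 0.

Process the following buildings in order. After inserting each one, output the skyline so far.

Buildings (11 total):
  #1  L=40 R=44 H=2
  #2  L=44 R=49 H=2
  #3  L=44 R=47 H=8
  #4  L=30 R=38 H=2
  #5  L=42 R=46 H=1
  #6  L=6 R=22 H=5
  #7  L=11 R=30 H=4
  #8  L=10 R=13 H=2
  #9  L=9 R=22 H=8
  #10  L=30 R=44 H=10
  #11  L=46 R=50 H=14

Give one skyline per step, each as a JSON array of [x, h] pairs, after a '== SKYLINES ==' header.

== SKYLINES ==
[[40,2],[44,0]]
[[40,2],[49,0]]
[[40,2],[44,8],[47,2],[49,0]]
[[30,2],[38,0],[40,2],[44,8],[47,2],[49,0]]
[[30,2],[38,0],[40,2],[44,8],[47,2],[49,0]]
[[6,5],[22,0],[30,2],[38,0],[40,2],[44,8],[47,2],[49,0]]
[[6,5],[22,4],[30,2],[38,0],[40,2],[44,8],[47,2],[49,0]]
[[6,5],[22,4],[30,2],[38,0],[40,2],[44,8],[47,2],[49,0]]
[[6,5],[9,8],[22,4],[30,2],[38,0],[40,2],[44,8],[47,2],[49,0]]
[[6,5],[9,8],[22,4],[30,10],[44,8],[47,2],[49,0]]
[[6,5],[9,8],[22,4],[30,10],[44,8],[46,14],[50,0]]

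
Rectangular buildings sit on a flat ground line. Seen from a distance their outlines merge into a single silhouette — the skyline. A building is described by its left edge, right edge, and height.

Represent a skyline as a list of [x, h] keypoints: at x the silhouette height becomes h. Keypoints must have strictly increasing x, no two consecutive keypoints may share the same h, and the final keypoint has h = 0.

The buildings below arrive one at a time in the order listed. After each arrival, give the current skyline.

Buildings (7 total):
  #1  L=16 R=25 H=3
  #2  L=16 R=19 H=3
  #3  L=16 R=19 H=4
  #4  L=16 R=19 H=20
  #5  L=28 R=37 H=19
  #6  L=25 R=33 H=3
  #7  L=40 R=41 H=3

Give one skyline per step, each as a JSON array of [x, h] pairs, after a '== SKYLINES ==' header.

== SKYLINES ==
[[16,3],[25,0]]
[[16,3],[25,0]]
[[16,4],[19,3],[25,0]]
[[16,20],[19,3],[25,0]]
[[16,20],[19,3],[25,0],[28,19],[37,0]]
[[16,20],[19,3],[28,19],[37,0]]
[[16,20],[19,3],[28,19],[37,0],[40,3],[41,0]]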